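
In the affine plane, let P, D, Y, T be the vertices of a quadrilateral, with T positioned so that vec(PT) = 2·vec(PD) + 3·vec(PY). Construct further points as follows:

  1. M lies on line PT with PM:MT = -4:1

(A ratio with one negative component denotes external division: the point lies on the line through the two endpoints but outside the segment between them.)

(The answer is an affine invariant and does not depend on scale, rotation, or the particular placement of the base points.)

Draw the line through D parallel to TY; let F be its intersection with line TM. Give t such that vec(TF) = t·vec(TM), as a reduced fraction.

Set P = (0, 0), D = (1, 0), Y = (0, 1), T = (2, 3); any affine frame gives the same invariant.
1. M lies on line PT with PM:MT = -4:1 ⇒ M = (8/3, 4)
through D parallel to TY: direction (-2, -2); meets TM at F = (-2, -3)
F = T + t·(M−T) with t = -6

t = -6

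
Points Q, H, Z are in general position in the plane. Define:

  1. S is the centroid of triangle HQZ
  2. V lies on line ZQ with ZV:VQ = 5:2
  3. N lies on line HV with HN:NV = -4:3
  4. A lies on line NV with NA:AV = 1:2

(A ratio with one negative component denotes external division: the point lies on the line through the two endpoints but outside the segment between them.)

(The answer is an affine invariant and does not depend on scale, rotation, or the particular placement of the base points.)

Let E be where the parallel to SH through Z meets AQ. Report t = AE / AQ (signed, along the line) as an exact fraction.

t = 8

Assign Q = (0, 0), H = (1, 0), Z = (0, 1) — the answer is frame-independent, so this choice is without loss of generality.
1. S is the centroid of triangle HQZ ⇒ S = (1/3, 1/3)
2. V lies on line ZQ with ZV:VQ = 5:2 ⇒ V = (0, 2/7)
3. N lies on line HV with HN:NV = -4:3 ⇒ N = (-3, 8/7)
4. A lies on line NV with NA:AV = 1:2 ⇒ A = (-2, 6/7)
through Z parallel to SH: direction (2/3, -1/3); meets AQ at E = (14, -6)
E = A + t·(Q−A) with t = 8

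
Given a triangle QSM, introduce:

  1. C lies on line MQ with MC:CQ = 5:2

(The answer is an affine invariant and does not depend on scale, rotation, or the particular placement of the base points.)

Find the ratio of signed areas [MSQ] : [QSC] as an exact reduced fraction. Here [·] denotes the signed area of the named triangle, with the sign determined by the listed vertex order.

Assign Q = (0, 0), S = (1, 0), M = (0, 1) — the answer is frame-independent, so this choice is without loss of generality.
1. C lies on line MQ with MC:CQ = 5:2 ⇒ C = (0, 2/7)
2·[MSQ] = -1, 2·[QSC] = 2/7
[MSQ]:[QSC] = -1:2/7 = -7/2

[MSQ]:[QSC] = -7/2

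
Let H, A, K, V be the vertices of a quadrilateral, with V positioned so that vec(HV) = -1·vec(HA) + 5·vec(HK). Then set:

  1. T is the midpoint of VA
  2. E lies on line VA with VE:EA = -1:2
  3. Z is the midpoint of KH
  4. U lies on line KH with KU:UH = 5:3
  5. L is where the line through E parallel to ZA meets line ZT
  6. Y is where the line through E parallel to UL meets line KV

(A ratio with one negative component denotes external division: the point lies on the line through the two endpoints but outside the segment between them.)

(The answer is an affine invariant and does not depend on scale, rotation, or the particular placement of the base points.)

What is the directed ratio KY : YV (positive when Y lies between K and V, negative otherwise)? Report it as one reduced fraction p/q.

Choose coordinates H = (0, 0), A = (1, 0), K = (0, 1), V = (-1, 5).
1. T is the midpoint of VA ⇒ T = (0, 5/2)
2. E lies on line VA with VE:EA = -1:2 ⇒ E = (-3, 10)
3. Z is the midpoint of KH ⇒ Z = (0, 1/2)
4. U lies on line KH with KU:UH = 5:3 ⇒ U = (0, 3/8)
5. L is where the line through E parallel to ZA meets line ZT ⇒ L = (0, 17/2)
6. Y is where the line through E parallel to UL meets line KV ⇒ Y = (-3, 13)
Y = K + t·(V−K) with t = 3, so KY:YV = t:(1−t) = 3:-2

KY:YV = -3/2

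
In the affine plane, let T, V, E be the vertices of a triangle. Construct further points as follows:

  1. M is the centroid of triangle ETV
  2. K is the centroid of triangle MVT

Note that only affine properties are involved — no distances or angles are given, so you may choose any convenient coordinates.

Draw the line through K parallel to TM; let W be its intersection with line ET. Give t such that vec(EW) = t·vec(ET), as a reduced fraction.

t = 4/3

Set T = (0, 0), V = (1, 0), E = (0, 1); any affine frame gives the same invariant.
1. M is the centroid of triangle ETV ⇒ M = (1/3, 1/3)
2. K is the centroid of triangle MVT ⇒ K = (4/9, 1/9)
through K parallel to TM: direction (1/3, 1/3); meets ET at W = (0, -1/3)
W = E + t·(T−E) with t = 4/3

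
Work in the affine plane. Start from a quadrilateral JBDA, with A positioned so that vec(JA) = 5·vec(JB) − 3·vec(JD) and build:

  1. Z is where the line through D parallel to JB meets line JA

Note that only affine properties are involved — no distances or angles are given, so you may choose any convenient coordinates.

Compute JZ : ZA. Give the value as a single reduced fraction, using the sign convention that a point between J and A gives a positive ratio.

JZ:ZA = -1/4

Set J = (0, 0), B = (1, 0), D = (0, 1), A = (5, -3); any affine frame gives the same invariant.
1. Z is where the line through D parallel to JB meets line JA ⇒ Z = (-5/3, 1)
Z = J + t·(A−J) with t = -1/3, so JZ:ZA = t:(1−t) = -1/3:4/3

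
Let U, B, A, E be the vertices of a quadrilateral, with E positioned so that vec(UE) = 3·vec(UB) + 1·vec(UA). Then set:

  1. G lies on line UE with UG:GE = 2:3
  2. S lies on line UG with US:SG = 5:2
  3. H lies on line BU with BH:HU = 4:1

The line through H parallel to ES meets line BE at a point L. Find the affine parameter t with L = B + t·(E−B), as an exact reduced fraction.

Set U = (0, 0), B = (1, 0), A = (0, 1), E = (3, 1); any affine frame gives the same invariant.
1. G lies on line UE with UG:GE = 2:3 ⇒ G = (6/5, 2/5)
2. S lies on line UG with US:SG = 5:2 ⇒ S = (6/7, 2/7)
3. H lies on line BU with BH:HU = 4:1 ⇒ H = (1/5, 0)
through H parallel to ES: direction (-15/7, -5/7); meets BE at L = (13/5, 4/5)
L = B + t·(E−B) with t = 4/5

t = 4/5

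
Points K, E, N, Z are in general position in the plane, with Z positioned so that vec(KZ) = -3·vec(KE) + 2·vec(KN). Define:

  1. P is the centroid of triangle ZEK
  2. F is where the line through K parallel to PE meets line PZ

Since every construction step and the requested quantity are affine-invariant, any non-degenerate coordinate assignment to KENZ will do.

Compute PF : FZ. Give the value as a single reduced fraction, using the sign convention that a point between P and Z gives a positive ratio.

PF:FZ = -1/2

Work in coordinates with K = (0, 0), E = (1, 0), N = (0, 1), Z = (-3, 2).
1. P is the centroid of triangle ZEK ⇒ P = (-2/3, 2/3)
2. F is where the line through K parallel to PE meets line PZ ⇒ F = (5/3, -2/3)
F = P + t·(Z−P) with t = -1, so PF:FZ = t:(1−t) = -1:2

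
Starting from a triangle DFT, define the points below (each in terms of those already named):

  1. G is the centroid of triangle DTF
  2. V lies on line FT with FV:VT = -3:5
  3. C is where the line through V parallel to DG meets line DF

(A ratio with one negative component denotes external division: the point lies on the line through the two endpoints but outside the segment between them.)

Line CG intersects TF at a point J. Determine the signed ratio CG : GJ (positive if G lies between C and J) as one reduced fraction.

CG:GJ = -10

Set D = (0, 0), F = (1, 0), T = (0, 1); any affine frame gives the same invariant.
1. G is the centroid of triangle DTF ⇒ G = (1/3, 1/3)
2. V lies on line FT with FV:VT = -3:5 ⇒ V = (5/2, -3/2)
3. C is where the line through V parallel to DG meets line DF ⇒ C = (4, 0)
line CG meets TF at J = (7/10, 3/10)
G = C + t·(J−C) with t = 10/9, so CG:GJ = 10/9:-1/9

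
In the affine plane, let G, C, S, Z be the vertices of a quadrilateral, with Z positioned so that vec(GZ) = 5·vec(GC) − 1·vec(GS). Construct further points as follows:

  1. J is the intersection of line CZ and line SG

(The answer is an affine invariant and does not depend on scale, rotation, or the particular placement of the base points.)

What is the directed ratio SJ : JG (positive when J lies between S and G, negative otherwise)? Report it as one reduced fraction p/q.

Set G = (0, 0), C = (1, 0), S = (0, 1), Z = (5, -1); any affine frame gives the same invariant.
1. J is the intersection of line CZ and line SG ⇒ J = (0, 1/4)
J = S + t·(G−S) with t = 3/4, so SJ:JG = t:(1−t) = 3/4:1/4

SJ:JG = 3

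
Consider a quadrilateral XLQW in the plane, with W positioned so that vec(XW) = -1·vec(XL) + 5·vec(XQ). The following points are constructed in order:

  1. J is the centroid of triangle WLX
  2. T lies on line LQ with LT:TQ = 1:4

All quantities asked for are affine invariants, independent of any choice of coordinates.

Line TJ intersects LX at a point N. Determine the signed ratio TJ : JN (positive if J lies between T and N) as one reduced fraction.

TJ:JN = -22/25

Choose coordinates X = (0, 0), L = (1, 0), Q = (0, 1), W = (-1, 5).
1. J is the centroid of triangle WLX ⇒ J = (0, 5/3)
2. T lies on line LQ with LT:TQ = 1:4 ⇒ T = (4/5, 1/5)
line TJ meets LX at N = (10/11, 0)
J = T + t·(N−T) with t = -22/3, so TJ:JN = -22/3:25/3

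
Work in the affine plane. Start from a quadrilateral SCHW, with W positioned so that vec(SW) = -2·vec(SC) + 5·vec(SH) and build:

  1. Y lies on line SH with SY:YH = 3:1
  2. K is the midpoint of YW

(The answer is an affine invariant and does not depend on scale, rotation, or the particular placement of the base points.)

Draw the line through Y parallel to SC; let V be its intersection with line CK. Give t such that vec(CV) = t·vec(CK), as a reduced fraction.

Assign S = (0, 0), C = (1, 0), H = (0, 1), W = (-2, 5) — the answer is frame-independent, so this choice is without loss of generality.
1. Y lies on line SH with SY:YH = 3:1 ⇒ Y = (0, 3/4)
2. K is the midpoint of YW ⇒ K = (-1, 23/8)
through Y parallel to SC: direction (1, 0); meets CK at V = (11/23, 3/4)
V = C + t·(K−C) with t = 6/23

t = 6/23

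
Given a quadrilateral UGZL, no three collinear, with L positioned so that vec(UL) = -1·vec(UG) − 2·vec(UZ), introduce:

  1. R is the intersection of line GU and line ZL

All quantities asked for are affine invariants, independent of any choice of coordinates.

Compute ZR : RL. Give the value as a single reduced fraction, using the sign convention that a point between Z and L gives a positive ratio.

Set U = (0, 0), G = (1, 0), Z = (0, 1), L = (-1, -2); any affine frame gives the same invariant.
1. R is the intersection of line GU and line ZL ⇒ R = (-1/3, 0)
R = Z + t·(L−Z) with t = 1/3, so ZR:RL = t:(1−t) = 1/3:2/3

ZR:RL = 1/2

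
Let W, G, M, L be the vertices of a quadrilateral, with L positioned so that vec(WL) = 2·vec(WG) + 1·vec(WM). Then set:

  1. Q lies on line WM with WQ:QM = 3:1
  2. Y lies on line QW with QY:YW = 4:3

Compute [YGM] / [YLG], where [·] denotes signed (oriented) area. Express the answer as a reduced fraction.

Choose coordinates W = (0, 0), G = (1, 0), M = (0, 1), L = (2, 1).
1. Q lies on line WM with WQ:QM = 3:1 ⇒ Q = (0, 3/4)
2. Y lies on line QW with QY:YW = 4:3 ⇒ Y = (0, 9/28)
2·[YGM] = 19/28, 2·[YLG] = -37/28
[YGM]:[YLG] = 19/28:-37/28 = -19/37

[YGM]:[YLG] = -19/37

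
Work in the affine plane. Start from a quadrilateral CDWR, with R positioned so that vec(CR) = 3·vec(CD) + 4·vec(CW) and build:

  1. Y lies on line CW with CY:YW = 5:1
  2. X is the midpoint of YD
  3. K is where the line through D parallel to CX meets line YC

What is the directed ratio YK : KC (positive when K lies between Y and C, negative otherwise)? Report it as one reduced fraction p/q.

Set C = (0, 0), D = (1, 0), W = (0, 1), R = (3, 4); any affine frame gives the same invariant.
1. Y lies on line CW with CY:YW = 5:1 ⇒ Y = (0, 5/6)
2. X is the midpoint of YD ⇒ X = (1/2, 5/12)
3. K is where the line through D parallel to CX meets line YC ⇒ K = (0, -5/6)
K = Y + t·(C−Y) with t = 2, so YK:KC = t:(1−t) = 2:-1

YK:KC = -2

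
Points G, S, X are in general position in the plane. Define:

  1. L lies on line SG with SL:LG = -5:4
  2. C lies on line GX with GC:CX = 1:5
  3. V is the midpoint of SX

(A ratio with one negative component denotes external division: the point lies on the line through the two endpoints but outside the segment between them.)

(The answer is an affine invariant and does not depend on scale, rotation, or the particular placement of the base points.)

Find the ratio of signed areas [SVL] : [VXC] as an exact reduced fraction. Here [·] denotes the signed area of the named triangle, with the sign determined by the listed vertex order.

Choose coordinates G = (0, 0), S = (1, 0), X = (0, 1).
1. L lies on line SG with SL:LG = -5:4 ⇒ L = (-4, 0)
2. C lies on line GX with GC:CX = 1:5 ⇒ C = (0, 1/6)
3. V is the midpoint of SX ⇒ V = (1/2, 1/2)
2·[SVL] = 5/2, 2·[VXC] = 5/12
[SVL]:[VXC] = 5/2:5/12 = 6

[SVL]:[VXC] = 6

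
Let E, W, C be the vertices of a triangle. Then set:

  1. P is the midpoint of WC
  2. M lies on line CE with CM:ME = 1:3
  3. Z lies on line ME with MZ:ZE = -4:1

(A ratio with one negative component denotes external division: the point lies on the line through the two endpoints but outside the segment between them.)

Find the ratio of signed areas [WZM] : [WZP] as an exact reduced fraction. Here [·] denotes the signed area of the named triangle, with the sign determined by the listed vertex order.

Choose coordinates E = (0, 0), W = (1, 0), C = (0, 1).
1. P is the midpoint of WC ⇒ P = (1/2, 1/2)
2. M lies on line CE with CM:ME = 1:3 ⇒ M = (0, 3/4)
3. Z lies on line ME with MZ:ZE = -4:1 ⇒ Z = (0, -1/4)
2·[WZM] = -1, 2·[WZP] = -5/8
[WZM]:[WZP] = -1:-5/8 = 8/5

[WZM]:[WZP] = 8/5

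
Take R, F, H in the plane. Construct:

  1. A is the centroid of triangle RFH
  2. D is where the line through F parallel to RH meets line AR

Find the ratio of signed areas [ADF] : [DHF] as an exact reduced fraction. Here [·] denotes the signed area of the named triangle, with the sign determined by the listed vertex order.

Assign R = (0, 0), F = (1, 0), H = (0, 1) — the answer is frame-independent, so this choice is without loss of generality.
1. A is the centroid of triangle RFH ⇒ A = (1/3, 1/3)
2. D is where the line through F parallel to RH meets line AR ⇒ D = (1, 1)
2·[ADF] = -2/3, 2·[DHF] = 1
[ADF]:[DHF] = -2/3:1 = -2/3

[ADF]:[DHF] = -2/3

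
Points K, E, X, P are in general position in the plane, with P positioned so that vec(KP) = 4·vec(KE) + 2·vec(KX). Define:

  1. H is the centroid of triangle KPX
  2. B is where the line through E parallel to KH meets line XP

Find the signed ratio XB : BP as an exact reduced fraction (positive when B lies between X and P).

Set K = (0, 0), E = (1, 0), X = (0, 1), P = (4, 2); any affine frame gives the same invariant.
1. H is the centroid of triangle KPX ⇒ H = (4/3, 1)
2. B is where the line through E parallel to KH meets line XP ⇒ B = (7/2, 15/8)
B = X + t·(P−X) with t = 7/8, so XB:BP = t:(1−t) = 7/8:1/8

XB:BP = 7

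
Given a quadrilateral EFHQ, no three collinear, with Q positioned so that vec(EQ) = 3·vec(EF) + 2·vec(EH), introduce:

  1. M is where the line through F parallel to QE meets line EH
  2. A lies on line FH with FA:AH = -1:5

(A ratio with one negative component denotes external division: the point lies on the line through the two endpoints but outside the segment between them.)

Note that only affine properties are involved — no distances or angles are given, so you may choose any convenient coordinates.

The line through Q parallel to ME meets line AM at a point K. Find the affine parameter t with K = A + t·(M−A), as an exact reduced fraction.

Work in coordinates with E = (0, 0), F = (1, 0), H = (0, 1), Q = (3, 2).
1. M is where the line through F parallel to QE meets line EH ⇒ M = (0, -2/3)
2. A lies on line FH with FA:AH = -1:5 ⇒ A = (5/4, -1/4)
through Q parallel to ME: direction (0, 2/3); meets AM at K = (3, 1/3)
K = A + t·(M−A) with t = -7/5

t = -7/5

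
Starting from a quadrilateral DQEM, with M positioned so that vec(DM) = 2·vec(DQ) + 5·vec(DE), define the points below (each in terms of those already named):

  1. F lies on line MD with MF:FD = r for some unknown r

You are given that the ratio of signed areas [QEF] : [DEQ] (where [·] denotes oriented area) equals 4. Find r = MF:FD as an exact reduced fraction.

r = 2/5

Choose coordinates D = (0, 0), Q = (1, 0), E = (0, 1), M = (2, 5).
1. With MF:FD = r, write λ = r/(r+1) so F = M + λ·(D−M); F is affine-linear in λ
Every point depending on F is an affine combination of F and λ-independent points, so each such coordinate is linear in λ; the λ² term in each signed area is a multiple of (D−M)×(D−M) = 0, so 2·[QEF] and 2·[DEQ] are each linear in λ. Evaluating at λ=0 and λ=1:
  2·[QEF] = 7·λ − 6,   2·[DEQ] = -1
So [QEF]:[DEQ] = (7·λ − 6) / (-1). Setting this equal to 4:
  7·λ − 6 = 4·(-1)  ⇒  λ = 2/7
Then r = λ/(1−λ) = (2/7)/(5/7) = 2/5. Check: with r = 2/5, F = (10/7, 25/7) and [QEF]:[DEQ] = 4 as required.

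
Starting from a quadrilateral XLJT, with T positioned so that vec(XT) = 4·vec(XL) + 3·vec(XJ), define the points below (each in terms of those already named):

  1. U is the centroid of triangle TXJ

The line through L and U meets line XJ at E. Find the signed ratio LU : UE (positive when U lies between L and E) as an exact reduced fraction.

Work in coordinates with X = (0, 0), L = (1, 0), J = (0, 1), T = (4, 3).
1. U is the centroid of triangle TXJ ⇒ U = (4/3, 4/3)
line LU meets XJ at E = (0, -4)
U = L + t·(E−L) with t = -1/3, so LU:UE = -1/3:4/3

LU:UE = -1/4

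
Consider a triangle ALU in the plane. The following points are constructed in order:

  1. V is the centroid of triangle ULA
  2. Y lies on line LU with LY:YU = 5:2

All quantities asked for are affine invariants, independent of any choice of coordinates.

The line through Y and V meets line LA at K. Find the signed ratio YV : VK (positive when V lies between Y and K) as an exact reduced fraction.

YV:VK = 8/7

Choose coordinates A = (0, 0), L = (1, 0), U = (0, 1).
1. V is the centroid of triangle ULA ⇒ V = (1/3, 1/3)
2. Y lies on line LU with LY:YU = 5:2 ⇒ Y = (2/7, 5/7)
line YV meets LA at K = (3/8, 0)
V = Y + t·(K−Y) with t = 8/15, so YV:VK = 8/15:7/15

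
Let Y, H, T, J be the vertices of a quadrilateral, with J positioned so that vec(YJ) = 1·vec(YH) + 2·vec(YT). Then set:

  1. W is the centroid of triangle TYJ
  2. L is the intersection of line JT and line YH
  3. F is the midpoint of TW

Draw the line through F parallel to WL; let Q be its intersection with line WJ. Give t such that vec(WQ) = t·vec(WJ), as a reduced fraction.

Work in coordinates with Y = (0, 0), H = (1, 0), T = (0, 1), J = (1, 2).
1. W is the centroid of triangle TYJ ⇒ W = (1/3, 1)
2. L is the intersection of line JT and line YH ⇒ L = (-1, 0)
3. F is the midpoint of TW ⇒ F = (1/6, 1)
through F parallel to WL: direction (-4/3, -1); meets WJ at Q = (1/2, 5/4)
Q = W + t·(J−W) with t = 1/4

t = 1/4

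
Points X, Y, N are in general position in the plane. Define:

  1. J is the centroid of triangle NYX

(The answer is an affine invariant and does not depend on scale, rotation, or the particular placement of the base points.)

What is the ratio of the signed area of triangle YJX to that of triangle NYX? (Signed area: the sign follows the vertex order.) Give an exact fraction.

Assign X = (0, 0), Y = (1, 0), N = (0, 1) — the answer is frame-independent, so this choice is without loss of generality.
1. J is the centroid of triangle NYX ⇒ J = (1/3, 1/3)
2·[YJX] = 1/3, 2·[NYX] = -1
[YJX]:[NYX] = 1/3:-1 = -1/3

[YJX]:[NYX] = -1/3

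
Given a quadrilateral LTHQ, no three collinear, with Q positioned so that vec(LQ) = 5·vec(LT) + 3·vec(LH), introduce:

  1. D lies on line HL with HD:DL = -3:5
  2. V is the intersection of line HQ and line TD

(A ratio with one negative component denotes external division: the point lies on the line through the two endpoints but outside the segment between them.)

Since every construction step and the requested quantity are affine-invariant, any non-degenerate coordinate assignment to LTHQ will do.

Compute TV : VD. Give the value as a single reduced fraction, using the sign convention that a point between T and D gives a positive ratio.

TV:VD = 14/15

Assign L = (0, 0), T = (1, 0), H = (0, 1), Q = (5, 3) — the answer is frame-independent, so this choice is without loss of generality.
1. D lies on line HL with HD:DL = -3:5 ⇒ D = (0, 5/2)
2. V is the intersection of line HQ and line TD ⇒ V = (15/29, 35/29)
V = T + t·(D−T) with t = 14/29, so TV:VD = t:(1−t) = 14/29:15/29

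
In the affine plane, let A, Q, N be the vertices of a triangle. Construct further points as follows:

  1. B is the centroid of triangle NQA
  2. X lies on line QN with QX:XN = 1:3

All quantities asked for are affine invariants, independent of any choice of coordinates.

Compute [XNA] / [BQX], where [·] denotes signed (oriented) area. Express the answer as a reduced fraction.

[XNA]:[BQX] = 9

Choose coordinates A = (0, 0), Q = (1, 0), N = (0, 1).
1. B is the centroid of triangle NQA ⇒ B = (1/3, 1/3)
2. X lies on line QN with QX:XN = 1:3 ⇒ X = (3/4, 1/4)
2·[XNA] = 3/4, 2·[BQX] = 1/12
[XNA]:[BQX] = 3/4:1/12 = 9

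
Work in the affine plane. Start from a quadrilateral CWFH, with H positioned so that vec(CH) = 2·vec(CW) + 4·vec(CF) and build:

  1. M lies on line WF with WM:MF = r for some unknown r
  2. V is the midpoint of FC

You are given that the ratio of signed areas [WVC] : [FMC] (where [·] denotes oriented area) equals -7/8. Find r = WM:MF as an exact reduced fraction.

Set C = (0, 0), W = (1, 0), F = (0, 1), H = (2, 4); any affine frame gives the same invariant.
1. With WM:MF = r, write λ = r/(r+1) so M = W + λ·(F−W); M is affine-linear in λ
2. V is the midpoint of FC ⇒ V = (0, 1/2)
Every point depending on M is an affine combination of M and λ-independent points, so each such coordinate is linear in λ; the λ² term in each signed area is a multiple of (F−W)×(F−W) = 0, so 2·[WVC] and 2·[FMC] are each linear in λ. Evaluating at λ=0 and λ=1:
  2·[WVC] = 1/2,   2·[FMC] = λ − 1
So [WVC]:[FMC] = (1/2) / (λ − 1). Setting this equal to -7/8:
  1/2 = -7/8·(λ − 1)  ⇒  λ = 3/7
Then r = λ/(1−λ) = (3/7)/(4/7) = 3/4. Check: with r = 3/4, M = (4/7, 3/7) and [WVC]:[FMC] = -7/8 as required.

r = 3/4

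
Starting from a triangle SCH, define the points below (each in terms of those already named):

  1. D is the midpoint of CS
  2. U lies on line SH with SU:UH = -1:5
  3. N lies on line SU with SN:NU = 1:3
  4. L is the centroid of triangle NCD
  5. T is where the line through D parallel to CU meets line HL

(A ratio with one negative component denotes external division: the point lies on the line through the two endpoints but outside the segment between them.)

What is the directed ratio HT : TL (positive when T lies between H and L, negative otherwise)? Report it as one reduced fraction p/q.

Work in coordinates with S = (0, 0), C = (1, 0), H = (0, 1).
1. D is the midpoint of CS ⇒ D = (1/2, 0)
2. U lies on line SH with SU:UH = -1:5 ⇒ U = (0, -1/4)
3. N lies on line SU with SN:NU = 1:3 ⇒ N = (0, -1/16)
4. L is the centroid of triangle NCD ⇒ L = (1/2, -1/48)
5. T is where the line through D parallel to CU meets line HL ⇒ T = (27/55, -1/440)
T = H + t·(L−H) with t = 54/55, so HT:TL = t:(1−t) = 54/55:1/55

HT:TL = 54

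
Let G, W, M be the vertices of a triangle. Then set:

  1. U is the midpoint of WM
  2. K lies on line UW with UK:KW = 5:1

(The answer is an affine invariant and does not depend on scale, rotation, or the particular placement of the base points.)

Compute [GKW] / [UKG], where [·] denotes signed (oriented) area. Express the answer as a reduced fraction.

Choose coordinates G = (0, 0), W = (1, 0), M = (0, 1).
1. U is the midpoint of WM ⇒ U = (1/2, 1/2)
2. K lies on line UW with UK:KW = 5:1 ⇒ K = (11/12, 1/12)
2·[GKW] = -1/12, 2·[UKG] = -5/12
[GKW]:[UKG] = -1/12:-5/12 = 1/5

[GKW]:[UKG] = 1/5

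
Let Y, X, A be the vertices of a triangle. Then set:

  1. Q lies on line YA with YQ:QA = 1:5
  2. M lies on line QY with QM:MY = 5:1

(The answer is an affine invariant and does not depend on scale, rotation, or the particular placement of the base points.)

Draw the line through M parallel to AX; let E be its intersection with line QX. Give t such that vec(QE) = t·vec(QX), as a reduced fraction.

t = -1/6

Choose coordinates Y = (0, 0), X = (1, 0), A = (0, 1).
1. Q lies on line YA with YQ:QA = 1:5 ⇒ Q = (0, 1/6)
2. M lies on line QY with QM:MY = 5:1 ⇒ M = (0, 1/36)
through M parallel to AX: direction (1, -1); meets QX at E = (-1/6, 7/36)
E = Q + t·(X−Q) with t = -1/6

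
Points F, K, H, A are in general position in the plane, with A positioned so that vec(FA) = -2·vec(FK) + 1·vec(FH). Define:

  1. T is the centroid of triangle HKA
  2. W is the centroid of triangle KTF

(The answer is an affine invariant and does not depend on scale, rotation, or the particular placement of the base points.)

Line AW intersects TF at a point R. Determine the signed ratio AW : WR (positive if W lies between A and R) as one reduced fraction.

AW:WR = -11/2

Assign F = (0, 0), K = (1, 0), H = (0, 1), A = (-2, 1) — the answer is frame-independent, so this choice is without loss of generality.
1. T is the centroid of triangle HKA ⇒ T = (-1/3, 2/3)
2. W is the centroid of triangle KTF ⇒ W = (2/9, 2/9)
line AW meets TF at R = (-2/11, 4/11)
W = A + t·(R−A) with t = 11/9, so AW:WR = 11/9:-2/9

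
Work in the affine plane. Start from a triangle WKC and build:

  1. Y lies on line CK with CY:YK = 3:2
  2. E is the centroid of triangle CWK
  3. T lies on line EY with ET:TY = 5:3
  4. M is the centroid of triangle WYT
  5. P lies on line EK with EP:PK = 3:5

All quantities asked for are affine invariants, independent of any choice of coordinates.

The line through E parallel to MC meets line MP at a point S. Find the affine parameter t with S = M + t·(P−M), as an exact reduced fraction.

t = 4/205

Work in coordinates with W = (0, 0), K = (1, 0), C = (0, 1).
1. Y lies on line CK with CY:YK = 3:2 ⇒ Y = (3/5, 2/5)
2. E is the centroid of triangle CWK ⇒ E = (1/3, 1/3)
3. T lies on line EY with ET:TY = 5:3 ⇒ T = (1/2, 3/8)
4. M is the centroid of triangle WYT ⇒ M = (11/30, 31/120)
5. P lies on line EK with EP:PK = 3:5 ⇒ P = (7/12, 5/24)
through E parallel to MC: direction (-11/30, 89/120); meets MP at S = (2281/6150, 6331/24600)
S = M + t·(P−M) with t = 4/205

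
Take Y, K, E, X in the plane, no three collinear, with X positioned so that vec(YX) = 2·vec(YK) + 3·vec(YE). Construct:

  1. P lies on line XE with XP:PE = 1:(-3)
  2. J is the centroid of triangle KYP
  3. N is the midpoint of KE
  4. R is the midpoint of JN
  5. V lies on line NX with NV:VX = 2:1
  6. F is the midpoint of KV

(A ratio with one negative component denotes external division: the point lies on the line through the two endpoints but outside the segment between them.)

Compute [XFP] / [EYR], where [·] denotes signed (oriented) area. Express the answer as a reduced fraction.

Work in coordinates with Y = (0, 0), K = (1, 0), E = (0, 1), X = (2, 3).
1. P lies on line XE with XP:PE = 1:(-3) ⇒ P = (3, 4)
2. J is the centroid of triangle KYP ⇒ J = (4/3, 4/3)
3. N is the midpoint of KE ⇒ N = (1/2, 1/2)
4. R is the midpoint of JN ⇒ R = (11/12, 11/12)
5. V lies on line NX with NV:VX = 2:1 ⇒ V = (3/2, 13/6)
6. F is the midpoint of KV ⇒ F = (5/4, 13/12)
2·[XFP] = 7/6, 2·[EYR] = 11/12
[XFP]:[EYR] = 7/6:11/12 = 14/11

[XFP]:[EYR] = 14/11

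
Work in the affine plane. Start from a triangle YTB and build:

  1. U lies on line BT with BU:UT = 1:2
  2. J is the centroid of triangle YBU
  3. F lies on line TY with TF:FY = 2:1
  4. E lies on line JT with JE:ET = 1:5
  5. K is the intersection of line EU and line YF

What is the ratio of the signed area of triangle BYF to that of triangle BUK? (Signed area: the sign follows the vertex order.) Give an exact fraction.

Set Y = (0, 0), T = (1, 0), B = (0, 1); any affine frame gives the same invariant.
1. U lies on line BT with BU:UT = 1:2 ⇒ U = (1/3, 2/3)
2. J is the centroid of triangle YBU ⇒ J = (1/9, 5/9)
3. F lies on line TY with TF:FY = 2:1 ⇒ F = (1/3, 0)
4. E lies on line JT with JE:ET = 1:5 ⇒ E = (7/27, 25/54)
5. K is the intersection of line EU and line YF ⇒ K = (1/11, 0)
2·[BYF] = 1/3, 2·[BUK] = -10/33
[BYF]:[BUK] = 1/3:-10/33 = -11/10

[BYF]:[BUK] = -11/10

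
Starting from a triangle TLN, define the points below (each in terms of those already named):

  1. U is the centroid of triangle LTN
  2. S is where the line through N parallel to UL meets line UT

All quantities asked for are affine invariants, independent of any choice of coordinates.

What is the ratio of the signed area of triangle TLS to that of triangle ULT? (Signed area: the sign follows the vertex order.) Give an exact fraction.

Work in coordinates with T = (0, 0), L = (1, 0), N = (0, 1).
1. U is the centroid of triangle LTN ⇒ U = (1/3, 1/3)
2. S is where the line through N parallel to UL meets line UT ⇒ S = (2/3, 2/3)
2·[TLS] = 2/3, 2·[ULT] = -1/3
[TLS]:[ULT] = 2/3:-1/3 = -2

[TLS]:[ULT] = -2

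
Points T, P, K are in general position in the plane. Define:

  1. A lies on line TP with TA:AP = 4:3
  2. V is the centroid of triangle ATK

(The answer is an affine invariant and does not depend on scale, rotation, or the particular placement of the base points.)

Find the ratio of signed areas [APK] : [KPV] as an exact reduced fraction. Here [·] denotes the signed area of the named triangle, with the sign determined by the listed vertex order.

Work in coordinates with T = (0, 0), P = (1, 0), K = (0, 1).
1. A lies on line TP with TA:AP = 4:3 ⇒ A = (4/7, 0)
2. V is the centroid of triangle ATK ⇒ V = (4/21, 1/3)
2·[APK] = 3/7, 2·[KPV] = -10/21
[APK]:[KPV] = 3/7:-10/21 = -9/10

[APK]:[KPV] = -9/10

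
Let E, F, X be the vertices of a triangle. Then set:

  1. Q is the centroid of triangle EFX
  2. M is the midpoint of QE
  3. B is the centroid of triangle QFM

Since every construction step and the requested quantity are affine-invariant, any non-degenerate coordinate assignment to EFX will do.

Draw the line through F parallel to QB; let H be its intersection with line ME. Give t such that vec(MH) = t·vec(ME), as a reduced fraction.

t = -2

Choose coordinates E = (0, 0), F = (1, 0), X = (0, 1).
1. Q is the centroid of triangle EFX ⇒ Q = (1/3, 1/3)
2. M is the midpoint of QE ⇒ M = (1/6, 1/6)
3. B is the centroid of triangle QFM ⇒ B = (1/2, 1/6)
through F parallel to QB: direction (1/6, -1/6); meets ME at H = (1/2, 1/2)
H = M + t·(E−M) with t = -2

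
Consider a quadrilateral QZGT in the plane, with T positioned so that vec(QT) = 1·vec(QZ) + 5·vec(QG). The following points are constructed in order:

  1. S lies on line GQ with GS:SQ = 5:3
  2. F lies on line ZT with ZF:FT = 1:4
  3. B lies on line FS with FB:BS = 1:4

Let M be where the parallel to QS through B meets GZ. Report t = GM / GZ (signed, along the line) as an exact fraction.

t = 4/5

Choose coordinates Q = (0, 0), Z = (1, 0), G = (0, 1), T = (1, 5).
1. S lies on line GQ with GS:SQ = 5:3 ⇒ S = (0, 3/8)
2. F lies on line ZT with ZF:FT = 1:4 ⇒ F = (1, 1)
3. B lies on line FS with FB:BS = 1:4 ⇒ B = (4/5, 7/8)
through B parallel to QS: direction (0, 3/8); meets GZ at M = (4/5, 1/5)
M = G + t·(Z−G) with t = 4/5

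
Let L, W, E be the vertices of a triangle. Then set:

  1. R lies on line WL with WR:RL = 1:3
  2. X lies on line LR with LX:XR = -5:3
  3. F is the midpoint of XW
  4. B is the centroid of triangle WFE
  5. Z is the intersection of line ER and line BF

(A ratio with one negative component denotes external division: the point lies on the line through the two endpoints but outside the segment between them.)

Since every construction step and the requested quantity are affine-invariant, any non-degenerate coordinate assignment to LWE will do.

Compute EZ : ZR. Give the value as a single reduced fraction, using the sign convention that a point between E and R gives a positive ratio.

Assign L = (0, 0), W = (1, 0), E = (0, 1) — the answer is frame-independent, so this choice is without loss of generality.
1. R lies on line WL with WR:RL = 1:3 ⇒ R = (3/4, 0)
2. X lies on line LR with LX:XR = -5:3 ⇒ X = (15/8, 0)
3. F is the midpoint of XW ⇒ F = (23/16, 0)
4. B is the centroid of triangle WFE ⇒ B = (13/16, 1/3)
5. Z is the intersection of line ER and line BF ⇒ Z = (7/24, 11/18)
Z = E + t·(R−E) with t = 7/18, so EZ:ZR = t:(1−t) = 7/18:11/18

EZ:ZR = 7/11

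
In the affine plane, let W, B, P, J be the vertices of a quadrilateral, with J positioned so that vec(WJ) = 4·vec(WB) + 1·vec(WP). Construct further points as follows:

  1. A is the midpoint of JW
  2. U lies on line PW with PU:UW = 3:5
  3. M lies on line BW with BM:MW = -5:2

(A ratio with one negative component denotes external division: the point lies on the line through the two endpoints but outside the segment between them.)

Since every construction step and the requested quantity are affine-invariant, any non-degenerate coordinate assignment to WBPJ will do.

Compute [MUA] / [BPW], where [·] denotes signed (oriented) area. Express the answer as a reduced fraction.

[MUA]:[BPW] = -4/3

Choose coordinates W = (0, 0), B = (1, 0), P = (0, 1), J = (4, 1).
1. A is the midpoint of JW ⇒ A = (2, 1/2)
2. U lies on line PW with PU:UW = 3:5 ⇒ U = (0, 5/8)
3. M lies on line BW with BM:MW = -5:2 ⇒ M = (-2/3, 0)
2·[MUA] = -4/3, 2·[BPW] = 1
[MUA]:[BPW] = -4/3:1 = -4/3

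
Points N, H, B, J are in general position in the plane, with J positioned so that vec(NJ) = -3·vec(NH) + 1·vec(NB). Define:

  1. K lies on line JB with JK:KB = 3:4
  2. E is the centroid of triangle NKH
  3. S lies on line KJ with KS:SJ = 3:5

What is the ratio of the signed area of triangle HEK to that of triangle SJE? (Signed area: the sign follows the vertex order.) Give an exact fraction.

[HEK]:[SJE] = -28/45

Set N = (0, 0), H = (1, 0), B = (0, 1), J = (-3, 1); any affine frame gives the same invariant.
1. K lies on line JB with JK:KB = 3:4 ⇒ K = (-12/7, 1)
2. E is the centroid of triangle NKH ⇒ E = (-5/21, 1/3)
3. S lies on line KJ with KS:SJ = 3:5 ⇒ S = (-123/56, 1)
2·[HEK] = -1/3, 2·[SJE] = 15/28
[HEK]:[SJE] = -1/3:15/28 = -28/45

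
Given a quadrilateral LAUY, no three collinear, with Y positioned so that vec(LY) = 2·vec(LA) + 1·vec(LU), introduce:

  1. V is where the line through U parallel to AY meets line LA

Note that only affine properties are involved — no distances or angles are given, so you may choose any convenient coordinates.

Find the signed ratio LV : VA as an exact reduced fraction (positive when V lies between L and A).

LV:VA = -1/2

Work in coordinates with L = (0, 0), A = (1, 0), U = (0, 1), Y = (2, 1).
1. V is where the line through U parallel to AY meets line LA ⇒ V = (-1, 0)
V = L + t·(A−L) with t = -1, so LV:VA = t:(1−t) = -1:2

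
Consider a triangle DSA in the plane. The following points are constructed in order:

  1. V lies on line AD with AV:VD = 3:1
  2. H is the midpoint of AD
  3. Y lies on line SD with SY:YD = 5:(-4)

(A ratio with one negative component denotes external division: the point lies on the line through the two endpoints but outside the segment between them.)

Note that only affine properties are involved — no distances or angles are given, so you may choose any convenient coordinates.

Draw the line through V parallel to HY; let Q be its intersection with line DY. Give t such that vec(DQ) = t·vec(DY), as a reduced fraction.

Choose coordinates D = (0, 0), S = (1, 0), A = (0, 1).
1. V lies on line AD with AV:VD = 3:1 ⇒ V = (0, 1/4)
2. H is the midpoint of AD ⇒ H = (0, 1/2)
3. Y lies on line SD with SY:YD = 5:(-4) ⇒ Y = (-4, 0)
through V parallel to HY: direction (-4, -1/2); meets DY at Q = (-2, 0)
Q = D + t·(Y−D) with t = 1/2

t = 1/2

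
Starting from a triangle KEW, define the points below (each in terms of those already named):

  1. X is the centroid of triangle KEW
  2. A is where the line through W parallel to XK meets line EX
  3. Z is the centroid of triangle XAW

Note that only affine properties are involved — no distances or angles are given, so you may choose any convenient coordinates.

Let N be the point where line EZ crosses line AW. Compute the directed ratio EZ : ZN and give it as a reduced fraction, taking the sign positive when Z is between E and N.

EZ:ZN = 5

Set K = (0, 0), E = (1, 0), W = (0, 1); any affine frame gives the same invariant.
1. X is the centroid of triangle KEW ⇒ X = (1/3, 1/3)
2. A is where the line through W parallel to XK meets line EX ⇒ A = (-1/3, 2/3)
3. Z is the centroid of triangle XAW ⇒ Z = (0, 2/3)
line EZ meets AW at N = (-1/5, 4/5)
Z = E + t·(N−E) with t = 5/6, so EZ:ZN = 5/6:1/6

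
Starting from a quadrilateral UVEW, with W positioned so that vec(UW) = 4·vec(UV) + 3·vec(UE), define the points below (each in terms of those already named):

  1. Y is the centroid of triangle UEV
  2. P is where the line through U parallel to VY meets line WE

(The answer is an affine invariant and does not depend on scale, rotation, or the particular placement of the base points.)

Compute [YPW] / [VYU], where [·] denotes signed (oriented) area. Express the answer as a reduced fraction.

[YPW]:[VYU] = -25/2

Choose coordinates U = (0, 0), V = (1, 0), E = (0, 1), W = (4, 3).
1. Y is the centroid of triangle UEV ⇒ Y = (1/3, 1/3)
2. P is where the line through U parallel to VY meets line WE ⇒ P = (-1, 1/2)
2·[YPW] = -25/6, 2·[VYU] = 1/3
[YPW]:[VYU] = -25/6:1/3 = -25/2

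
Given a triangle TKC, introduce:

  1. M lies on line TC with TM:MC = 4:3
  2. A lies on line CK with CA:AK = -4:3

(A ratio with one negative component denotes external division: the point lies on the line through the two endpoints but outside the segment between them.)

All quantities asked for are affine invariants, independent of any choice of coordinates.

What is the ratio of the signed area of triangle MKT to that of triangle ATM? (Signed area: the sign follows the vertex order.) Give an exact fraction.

Set T = (0, 0), K = (1, 0), C = (0, 1); any affine frame gives the same invariant.
1. M lies on line TC with TM:MC = 4:3 ⇒ M = (0, 4/7)
2. A lies on line CK with CA:AK = -4:3 ⇒ A = (4, -3)
2·[MKT] = -4/7, 2·[ATM] = -16/7
[MKT]:[ATM] = -4/7:-16/7 = 1/4

[MKT]:[ATM] = 1/4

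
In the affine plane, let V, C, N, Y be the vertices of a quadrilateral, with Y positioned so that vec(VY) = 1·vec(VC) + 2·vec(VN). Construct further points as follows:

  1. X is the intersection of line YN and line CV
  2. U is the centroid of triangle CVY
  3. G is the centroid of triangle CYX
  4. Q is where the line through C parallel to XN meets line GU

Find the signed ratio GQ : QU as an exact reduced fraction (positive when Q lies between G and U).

Assign V = (0, 0), C = (1, 0), N = (0, 1), Y = (1, 2) — the answer is frame-independent, so this choice is without loss of generality.
1. X is the intersection of line YN and line CV ⇒ X = (-1, 0)
2. U is the centroid of triangle CVY ⇒ U = (2/3, 2/3)
3. G is the centroid of triangle CYX ⇒ G = (1/3, 2/3)
4. Q is where the line through C parallel to XN meets line GU ⇒ Q = (5/3, 2/3)
Q = G + t·(U−G) with t = 4, so GQ:QU = t:(1−t) = 4:-3

GQ:QU = -4/3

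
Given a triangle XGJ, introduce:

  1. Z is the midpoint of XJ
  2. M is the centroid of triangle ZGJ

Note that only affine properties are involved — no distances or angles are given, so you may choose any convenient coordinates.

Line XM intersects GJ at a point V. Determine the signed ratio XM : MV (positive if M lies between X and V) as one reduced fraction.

Work in coordinates with X = (0, 0), G = (1, 0), J = (0, 1).
1. Z is the midpoint of XJ ⇒ Z = (0, 1/2)
2. M is the centroid of triangle ZGJ ⇒ M = (1/3, 1/2)
line XM meets GJ at V = (2/5, 3/5)
M = X + t·(V−X) with t = 5/6, so XM:MV = 5/6:1/6

XM:MV = 5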